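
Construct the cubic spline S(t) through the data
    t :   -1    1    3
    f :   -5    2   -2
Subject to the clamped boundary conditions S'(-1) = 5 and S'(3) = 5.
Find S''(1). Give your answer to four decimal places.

With m_i denoting the second derivative at x_i, h_i = 2, 2, and Δ_i = (y_(i+1) − y_i)/h_i = 7/2, -2:
  2·m_0 + 8·m_1 + 2·m_2 = 6(Δ_1 - Δ_0) = -33
Clamped end conditions give two more equations: 2h_0·m_0 + h_0·m_1 = 6(Δ_0 - S'(-1)) = -9 and h_1·m_1 + 2h_1·m_2 = 6(S'(3) - Δ_1) = 42.
Hence m_0 = 15/8, m_1 = -33/4, m_2 = 117/8.

-8.2500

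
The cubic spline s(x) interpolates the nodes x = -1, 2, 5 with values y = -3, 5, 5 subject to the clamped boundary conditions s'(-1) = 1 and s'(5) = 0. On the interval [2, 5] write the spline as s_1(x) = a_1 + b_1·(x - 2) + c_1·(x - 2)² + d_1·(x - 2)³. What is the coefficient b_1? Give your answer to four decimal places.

1.7500

Write m_i for s''(x_i). With h_i = 3, 3 and divided differences Δ_i = 8/3, 0, the continuity of s' gives the tridiagonal system
  3·m_0 + 12·m_1 + 3·m_2 = 6(Δ_1 - Δ_0) = -16
Clamped end conditions give two more equations: 2h_0·m_0 + h_0·m_1 = 6(Δ_0 - s'(-1)) = 10 and h_1·m_1 + 2h_1·m_2 = 6(s'(5) - Δ_1) = 0.
Solving: m_0 = 17/6, m_1 = -7/3, m_2 = 7/6.
On [2, 5], with s_1(x) = a_1 + b_1·(x - 2) + c_1·(x - 2)² + d_1·(x - 2)³: c_1 = m_1/2 = -7/6, d_1 = (m_2 - m_1)/(6h_1) = 7/36, b_1 = Δ_1 - h_1(2m_1 + m_2)/6 = 7/4.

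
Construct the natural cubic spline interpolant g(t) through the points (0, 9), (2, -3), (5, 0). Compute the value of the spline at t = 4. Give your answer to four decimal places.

-2.8667

Write M_i for g''(x_i). With h_i = 2, 3 and divided differences Δ_i = -6, 1, the continuity of g' gives the tridiagonal system
  2·M_0 + 10·M_1 + 3·M_2 = 6(Δ_1 - Δ_0) = 42
Natural end conditions: M_0 = M_2 = 0.
Forward elimination and back-substitution give M_0 = 0, M_1 = 21/5, M_2 = 0.
On [2, 5], g(t) = -3 - 16/5·(t - 2) + 21/10·(t - 2)² - 7/30·(t - 2)³.
With (t - 2) = 2: g(4) = -43/15.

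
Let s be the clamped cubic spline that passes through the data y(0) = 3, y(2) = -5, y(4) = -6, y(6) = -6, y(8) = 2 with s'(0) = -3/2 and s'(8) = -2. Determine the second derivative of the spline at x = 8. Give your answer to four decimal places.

-12.3571

Let M_i = s''(x_i). Step sizes h_i = 2, 2, 2, 2; slopes of the chords Δ_i = (y_(i+1) - y_i)/h_i = -4, -1/2, 0, 4.
  2·M_0 + 8·M_1 + 2·M_2 = 6(Δ_1 - Δ_0) = 21
  2·M_1 + 8·M_2 + 2·M_3 = 6(Δ_2 - Δ_1) = 3
  2·M_2 + 8·M_3 + 2·M_4 = 6(Δ_3 - Δ_2) = 24
Clamped end conditions give two more equations: 2h_0·M_0 + h_0·M_1 = 6(Δ_0 - s'(0)) = -15 and h_3·M_3 + 2h_3·M_4 = 6(s'(8) - Δ_3) = -36.
Forward elimination and back-substitution give M_0 = -43/7, M_1 = 67/14, M_2 = -5/2, M_3 = 47/7, M_4 = -173/14.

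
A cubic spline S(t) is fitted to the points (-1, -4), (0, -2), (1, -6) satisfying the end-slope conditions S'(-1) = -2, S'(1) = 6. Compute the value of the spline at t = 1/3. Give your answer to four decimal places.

-3.8519

With M_i denoting the second derivative at x_i, h_i = 1, 1, and Δ_i = (y_(i+1) − y_i)/h_i = 2, -4:
  1·M_0 + 4·M_1 + 1·M_2 = 6(Δ_1 - Δ_0) = -36
Clamped end conditions give two more equations: 2h_0·M_0 + h_0·M_1 = 6(Δ_0 - S'(-1)) = 24 and h_1·M_1 + 2h_1·M_2 = 6(S'(1) - Δ_1) = 60.
Forward elimination and back-substitution give M_0 = 25, M_1 = -26, M_2 = 43.
On [0, 1], S(t) = -2 - 5/2·t - 13·t² + 23/2·t³.
With t = 1/3: S(1/3) = -104/27.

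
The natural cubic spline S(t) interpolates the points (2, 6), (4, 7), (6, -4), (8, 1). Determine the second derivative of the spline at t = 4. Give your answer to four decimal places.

-6.4000

Put σ_i = S'' at the i-th knot. Here h = (2, 2, 2) and Δ = (1/2, -11/2, 5/2), so the interior equations h_(i-1)·σ_(i-1) + 2(h_(i-1)+h_i)·σ_i + h_i·σ_(i+1) = 6(Δ_i − Δ_(i-1)) read
  2·σ_0 + 8·σ_1 + 2·σ_2 = 6(Δ_1 - Δ_0) = -36
  2·σ_1 + 8·σ_2 + 2·σ_3 = 6(Δ_2 - Δ_1) = 48
Natural end conditions: σ_0 = σ_3 = 0.
Forward elimination and back-substitution give σ_0 = 0, σ_1 = -32/5, σ_2 = 38/5, σ_3 = 0.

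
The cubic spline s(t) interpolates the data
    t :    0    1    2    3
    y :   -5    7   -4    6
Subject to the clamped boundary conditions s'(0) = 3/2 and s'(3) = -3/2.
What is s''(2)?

65

Write M_i for s''(x_i). With h_i = 1, 1, 1 and divided differences Δ_i = 12, -11, 10, the continuity of s' gives the tridiagonal system
  1·M_0 + 4·M_1 + 1·M_2 = 6(Δ_1 - Δ_0) = -138
  1·M_1 + 4·M_2 + 1·M_3 = 6(Δ_2 - Δ_1) = 126
Clamped end conditions give two more equations: 2h_0·M_0 + h_0·M_1 = 6(Δ_0 - s'(0)) = 63 and h_2·M_2 + 2h_2·M_3 = 6(s'(3) - Δ_2) = -69.
Hence M_0 = 65, M_1 = -67, M_2 = 65, M_3 = -67.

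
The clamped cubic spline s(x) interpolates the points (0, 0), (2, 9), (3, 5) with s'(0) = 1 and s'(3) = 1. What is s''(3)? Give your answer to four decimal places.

Put σ_i = s'' at the i-th knot. Here h = (2, 1) and Δ = (9/2, -4), so the interior equations h_(i-1)·σ_(i-1) + 2(h_(i-1)+h_i)·σ_i + h_i·σ_(i+1) = 6(Δ_i − Δ_(i-1)) read
  2·σ_0 + 6·σ_1 + 1·σ_2 = 6(Δ_1 - Δ_0) = -51
Clamped end conditions give two more equations: 2h_0·σ_0 + h_0·σ_1 = 6(Δ_0 - s'(0)) = 21 and h_1·σ_1 + 2h_1·σ_2 = 6(s'(3) - Δ_1) = 30.
Hence σ_0 = 55/4, σ_1 = -17, σ_2 = 47/2.

23.5000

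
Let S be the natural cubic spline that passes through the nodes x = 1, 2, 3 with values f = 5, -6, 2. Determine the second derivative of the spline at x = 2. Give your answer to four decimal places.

28.5000

Write M_i for S''(x_i). With h_i = 1, 1 and divided differences Δ_i = -11, 8, the continuity of S' gives the tridiagonal system
  1·M_0 + 4·M_1 + 1·M_2 = 6(Δ_1 - Δ_0) = 114
Natural end conditions: M_0 = M_2 = 0.
Hence M_0 = 0, M_1 = 57/2, M_2 = 0.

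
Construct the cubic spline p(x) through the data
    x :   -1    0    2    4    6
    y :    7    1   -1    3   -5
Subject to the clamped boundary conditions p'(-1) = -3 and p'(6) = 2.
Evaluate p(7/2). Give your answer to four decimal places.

Let σ_i = p''(x_i). Step sizes h_i = 1, 2, 2, 2; slopes of the chords Δ_i = (y_(i+1) - y_i)/h_i = -6, -1, 2, -4.
  1·σ_0 + 6·σ_1 + 2·σ_2 = 6(Δ_1 - Δ_0) = 30
  2·σ_1 + 8·σ_2 + 2·σ_3 = 6(Δ_2 - Δ_1) = 18
  2·σ_2 + 8·σ_3 + 2·σ_4 = 6(Δ_3 - Δ_2) = -36
Clamped end conditions give two more equations: 2h_0·σ_0 + h_0·σ_1 = 6(Δ_0 - p'(-1)) = -18 and h_3·σ_3 + 2h_3·σ_4 = 6(p'(6) - Δ_3) = 36.
Solving: σ_0 = -517/43, σ_1 = 260/43, σ_2 = 247/86, σ_3 = -367/43, σ_4 = 1141/86.
On [2, 4], p(x) = -1 + 126/43·(x - 2) + 247/172·(x - 2)² - 327/344·(x - 2)³.
With (x - 2) = 3/2: p(7/2) = 9407/2752.

3.4182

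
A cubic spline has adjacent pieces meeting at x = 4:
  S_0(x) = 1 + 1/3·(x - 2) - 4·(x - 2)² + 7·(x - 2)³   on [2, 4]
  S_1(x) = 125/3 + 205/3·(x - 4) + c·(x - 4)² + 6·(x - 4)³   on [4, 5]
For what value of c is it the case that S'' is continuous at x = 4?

S_0''(x) = -8 + 42·(x - 2), so S_0''(4) = 76. On the right, S_1''(4) = 2c, so c = 38.

38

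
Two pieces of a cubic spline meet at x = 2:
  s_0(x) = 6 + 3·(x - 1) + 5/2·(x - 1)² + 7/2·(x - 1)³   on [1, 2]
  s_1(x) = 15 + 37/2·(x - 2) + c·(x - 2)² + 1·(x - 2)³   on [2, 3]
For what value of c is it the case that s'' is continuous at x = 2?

13

s_0''(x) = 5 + 21·(x - 1), so s_0''(2) = 26. On the right, s_1''(2) = 2c, so c = 13.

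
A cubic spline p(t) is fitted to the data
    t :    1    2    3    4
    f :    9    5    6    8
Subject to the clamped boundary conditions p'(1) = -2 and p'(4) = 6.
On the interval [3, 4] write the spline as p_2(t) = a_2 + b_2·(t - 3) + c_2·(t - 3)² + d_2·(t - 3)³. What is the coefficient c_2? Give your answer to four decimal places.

Write m_i for p''(x_i). With h_i = 1, 1, 1 and divided differences Δ_i = -4, 1, 2, the continuity of p' gives the tridiagonal system
  1·m_0 + 4·m_1 + 1·m_2 = 6(Δ_1 - Δ_0) = 30
  1·m_1 + 4·m_2 + 1·m_3 = 6(Δ_2 - Δ_1) = 6
Clamped end conditions give two more equations: 2h_0·m_0 + h_0·m_1 = 6(Δ_0 - p'(1)) = -12 and h_2·m_2 + 2h_2·m_3 = 6(p'(4) - Δ_2) = 24.
Solving: m_0 = -178/15, m_1 = 176/15, m_2 = -76/15, m_3 = 218/15.
On [3, 4], with p_2(t) = a_2 + b_2·(t - 3) + c_2·(t - 3)² + d_2·(t - 3)³: c_2 = m_2/2 = -38/15, d_2 = (m_3 - m_2)/(6h_2) = 49/15, b_2 = Δ_2 - h_2(2m_2 + m_3)/6 = 19/15.

-2.5333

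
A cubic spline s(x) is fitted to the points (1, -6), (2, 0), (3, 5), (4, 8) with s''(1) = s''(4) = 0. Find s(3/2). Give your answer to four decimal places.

-2.9500

With M_i denoting the second derivative at x_i, h_i = 1, 1, 1, and Δ_i = (y_(i+1) − y_i)/h_i = 6, 5, 3:
  1·M_0 + 4·M_1 + 1·M_2 = 6(Δ_1 - Δ_0) = -6
  1·M_1 + 4·M_2 + 1·M_3 = 6(Δ_2 - Δ_1) = -12
Natural end conditions: M_0 = M_3 = 0.
Solving the tridiagonal system: M_0 = 0, M_1 = -4/5, M_2 = -14/5, M_3 = 0.
On [1, 2], s(x) = -6 + 92/15·(x - 1) + 0·(x - 1)² - 2/15·(x - 1)³.
With (x - 1) = 1/2: s(3/2) = -59/20.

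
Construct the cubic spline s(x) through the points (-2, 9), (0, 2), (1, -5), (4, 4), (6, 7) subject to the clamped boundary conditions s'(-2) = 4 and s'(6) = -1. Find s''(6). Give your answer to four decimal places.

-2.1912

Put m_i = s'' at the i-th knot. Here h = (2, 1, 3, 2) and Δ = (-7/2, -7, 3, 3/2), so the interior equations h_(i-1)·m_(i-1) + 2(h_(i-1)+h_i)·m_i + h_i·m_(i+1) = 6(Δ_i − Δ_(i-1)) read
  2·m_0 + 6·m_1 + 1·m_2 = 6(Δ_1 - Δ_0) = -21
  1·m_1 + 8·m_2 + 3·m_3 = 6(Δ_2 - Δ_1) = 60
  3·m_2 + 10·m_3 + 2·m_4 = 6(Δ_3 - Δ_2) = -9
Clamped end conditions give two more equations: 2h_0·m_0 + h_0·m_1 = 6(Δ_0 - s'(-2)) = -45 and h_3·m_3 + 2h_3·m_4 = 6(s'(6) - Δ_3) = -15.
Solving: m_0 = -715/68, m_1 = -25/17, m_2 = 301/34, m_3 = -53/17, m_4 = -149/68.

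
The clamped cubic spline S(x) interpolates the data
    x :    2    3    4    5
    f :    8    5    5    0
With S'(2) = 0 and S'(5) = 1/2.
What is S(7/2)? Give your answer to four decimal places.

5.2708

Put σ_i = S'' at the i-th knot. Here h = (1, 1, 1) and Δ = (-3, 0, -5), so the interior equations h_(i-1)·σ_(i-1) + 2(h_(i-1)+h_i)·σ_i + h_i·σ_(i+1) = 6(Δ_i − Δ_(i-1)) read
  1·σ_0 + 4·σ_1 + 1·σ_2 = 6(Δ_1 - Δ_0) = 18
  1·σ_1 + 4·σ_2 + 1·σ_3 = 6(Δ_2 - Δ_1) = -30
Clamped end conditions give two more equations: 2h_0·σ_0 + h_0·σ_1 = 6(Δ_0 - S'(2)) = -18 and h_2·σ_2 + 2h_2·σ_3 = 6(S'(5) - Δ_2) = 33.
Forward elimination and back-substitution give σ_0 = -229/15, σ_1 = 188/15, σ_2 = -253/15, σ_3 = 374/15.
On [3, 4], S(x) = 5 - 41/30·(x - 3) + 94/15·(x - 3)² - 49/10·(x - 3)³.
With (x - 3) = 1/2: S(7/2) = 253/48.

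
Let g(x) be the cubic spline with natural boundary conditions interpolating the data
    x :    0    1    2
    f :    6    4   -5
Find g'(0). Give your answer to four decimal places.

-0.2500

Write M_i for g''(x_i). With h_i = 1, 1 and divided differences Δ_i = -2, -9, the continuity of g' gives the tridiagonal system
  1·M_0 + 4·M_1 + 1·M_2 = 6(Δ_1 - Δ_0) = -42
Natural end conditions: M_0 = M_2 = 0.
Forward elimination and back-substitution give M_0 = 0, M_1 = -21/2, M_2 = 0.
On [0, 1], g'(x) = b_0 + 2c_0·x + 3d_0·x² with b_0 = Δ_0 - h_0(2M_0 + M_1)/6 = -1/4, c_0 = M_0/2 = 0, d_0 = (M_1 - M_0)/(6h_0) = -7/4. So g'(0) = -1/4.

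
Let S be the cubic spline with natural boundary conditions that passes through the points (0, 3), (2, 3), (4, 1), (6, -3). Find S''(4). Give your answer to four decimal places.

Let σ_i = S''(x_i). Step sizes h_i = 2, 2, 2; slopes of the chords Δ_i = (y_(i+1) - y_i)/h_i = 0, -1, -2.
  2·σ_0 + 8·σ_1 + 2·σ_2 = 6(Δ_1 - Δ_0) = -6
  2·σ_1 + 8·σ_2 + 2·σ_3 = 6(Δ_2 - Δ_1) = -6
Natural end conditions: σ_0 = σ_3 = 0.
Solving the tridiagonal system: σ_0 = 0, σ_1 = -3/5, σ_2 = -3/5, σ_3 = 0.

-0.6000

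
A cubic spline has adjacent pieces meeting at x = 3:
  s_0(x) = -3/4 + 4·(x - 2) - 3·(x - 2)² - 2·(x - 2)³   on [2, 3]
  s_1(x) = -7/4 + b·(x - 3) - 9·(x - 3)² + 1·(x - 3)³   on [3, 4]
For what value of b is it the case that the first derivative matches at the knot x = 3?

s_0'(x) = 4 - 6·(x - 2) - 6·(x - 2)², so s_0'(3) = -8. On the right, s_1'(3) = b, so b = -8.

-8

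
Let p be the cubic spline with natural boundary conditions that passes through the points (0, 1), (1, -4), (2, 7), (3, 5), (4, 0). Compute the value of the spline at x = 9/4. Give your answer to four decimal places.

7.9272

Put m_i = p'' at the i-th knot. Here h = (1, 1, 1, 1) and Δ = (-5, 11, -2, -5), so the interior equations h_(i-1)·m_(i-1) + 2(h_(i-1)+h_i)·m_i + h_i·m_(i+1) = 6(Δ_i − Δ_(i-1)) read
  1·m_0 + 4·m_1 + 1·m_2 = 6(Δ_1 - Δ_0) = 96
  1·m_1 + 4·m_2 + 1·m_3 = 6(Δ_2 - Δ_1) = -78
  1·m_2 + 4·m_3 + 1·m_4 = 6(Δ_3 - Δ_2) = -18
Natural end conditions: m_0 = m_4 = 0.
Solving: m_0 = 0, m_1 = 867/28, m_2 = -195/7, m_3 = 69/28, m_4 = 0.
On [2, 3], p(x) = 7 + 55/8·(x - 2) - 195/14·(x - 2)² + 283/56·(x - 2)³.
With (x - 2) = 1/4: p(9/4) = 28411/3584.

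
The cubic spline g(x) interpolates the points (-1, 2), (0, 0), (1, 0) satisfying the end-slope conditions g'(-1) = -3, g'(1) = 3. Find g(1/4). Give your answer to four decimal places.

-0.3516

With σ_i denoting the second derivative at x_i, h_i = 1, 1, and Δ_i = (y_(i+1) − y_i)/h_i = -2, 0:
  1·σ_0 + 4·σ_1 + 1·σ_2 = 6(Δ_1 - Δ_0) = 12
Clamped end conditions give two more equations: 2h_0·σ_0 + h_0·σ_1 = 6(Δ_0 - g'(-1)) = 6 and h_1·σ_1 + 2h_1·σ_2 = 6(g'(1) - Δ_1) = 18.
Solving: σ_0 = 3, σ_1 = 0, σ_2 = 9.
On [0, 1], g(x) = 0 - 3/2·x + 0·x² + 3/2·x³.
With x = 1/4: g(1/4) = -45/128.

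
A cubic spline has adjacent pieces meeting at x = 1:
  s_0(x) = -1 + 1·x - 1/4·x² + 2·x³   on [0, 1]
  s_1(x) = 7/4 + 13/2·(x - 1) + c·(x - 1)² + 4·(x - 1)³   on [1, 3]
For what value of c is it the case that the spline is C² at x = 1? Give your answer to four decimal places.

5.7500

s_0''(x) = -1/2 + 12·x, so s_0''(1) = 23/2. On the right, s_1''(1) = 2c, so c = 23/4.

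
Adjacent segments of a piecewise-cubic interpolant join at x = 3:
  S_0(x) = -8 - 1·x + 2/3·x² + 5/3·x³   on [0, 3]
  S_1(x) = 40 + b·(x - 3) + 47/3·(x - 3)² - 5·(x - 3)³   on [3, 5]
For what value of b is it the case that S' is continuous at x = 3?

48

S_0'(x) = -1 + 4/3·x + 5·x², so S_0'(3) = 48. On the right, S_1'(3) = b, so b = 48.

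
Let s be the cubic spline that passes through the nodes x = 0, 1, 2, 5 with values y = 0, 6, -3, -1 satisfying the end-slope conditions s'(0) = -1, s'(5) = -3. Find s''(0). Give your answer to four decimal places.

Put M_i = s'' at the i-th knot. Here h = (1, 1, 3) and Δ = (6, -9, 2/3), so the interior equations h_(i-1)·M_(i-1) + 2(h_(i-1)+h_i)·M_i + h_i·M_(i+1) = 6(Δ_i − Δ_(i-1)) read
  1·M_0 + 4·M_1 + 1·M_2 = 6(Δ_1 - Δ_0) = -90
  1·M_1 + 8·M_2 + 3·M_3 = 6(Δ_2 - Δ_1) = 58
Clamped end conditions give two more equations: 2h_0·M_0 + h_0·M_1 = 6(Δ_0 - s'(0)) = 42 and h_2·M_2 + 2h_2·M_3 = 6(s'(5) - Δ_2) = -22.
Forward elimination and back-substitution give M_0 = 1136/29, M_1 = -1054/29, M_2 = 470/29, M_3 = -1024/87.

39.1724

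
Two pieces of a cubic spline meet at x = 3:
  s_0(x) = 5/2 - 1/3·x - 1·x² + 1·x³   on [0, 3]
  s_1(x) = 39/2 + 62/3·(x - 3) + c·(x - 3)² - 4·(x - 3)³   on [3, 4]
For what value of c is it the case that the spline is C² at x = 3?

s_0''(x) = -2 + 6·x, so s_0''(3) = 16. On the right, s_1''(3) = 2c, so c = 8.

8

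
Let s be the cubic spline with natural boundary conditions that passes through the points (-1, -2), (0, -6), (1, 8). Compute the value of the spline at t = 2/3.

Let M_i = s''(x_i). Step sizes h_i = 1, 1; slopes of the chords Δ_i = (y_(i+1) - y_i)/h_i = -4, 14.
  1·M_0 + 4·M_1 + 1·M_2 = 6(Δ_1 - Δ_0) = 108
Natural end conditions: M_0 = M_2 = 0.
Hence M_0 = 0, M_1 = 27, M_2 = 0.
On [0, 1], s(t) = -6 + 5·t + 27/2·t² - 9/2·t³.
With t = 2/3: s(2/3) = 2.

2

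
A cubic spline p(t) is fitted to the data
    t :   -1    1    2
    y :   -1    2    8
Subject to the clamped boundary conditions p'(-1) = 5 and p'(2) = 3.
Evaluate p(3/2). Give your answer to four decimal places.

5.2396

With M_i denoting the second derivative at x_i, h_i = 2, 1, and Δ_i = (y_(i+1) − y_i)/h_i = 3/2, 6:
  2·M_0 + 6·M_1 + 1·M_2 = 6(Δ_1 - Δ_0) = 27
Clamped end conditions give two more equations: 2h_0·M_0 + h_0·M_1 = 6(Δ_0 - p'(-1)) = -21 and h_1·M_1 + 2h_1·M_2 = 6(p'(2) - Δ_1) = -18.
Forward elimination and back-substitution give M_0 = -125/12, M_1 = 31/3, M_2 = -85/6.
On [1, 2], p(t) = 2 + 59/12·(t - 1) + 31/6·(t - 1)² - 49/12·(t - 1)³.
With (t - 1) = 1/2: p(3/2) = 503/96.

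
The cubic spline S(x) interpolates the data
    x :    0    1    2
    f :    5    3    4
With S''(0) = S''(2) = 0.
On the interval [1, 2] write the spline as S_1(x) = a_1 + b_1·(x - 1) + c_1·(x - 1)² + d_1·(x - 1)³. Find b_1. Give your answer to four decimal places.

Put σ_i = S'' at the i-th knot. Here h = (1, 1) and Δ = (-2, 1), so the interior equations h_(i-1)·σ_(i-1) + 2(h_(i-1)+h_i)·σ_i + h_i·σ_(i+1) = 6(Δ_i − Δ_(i-1)) read
  1·σ_0 + 4·σ_1 + 1·σ_2 = 6(Δ_1 - Δ_0) = 18
Natural end conditions: σ_0 = σ_2 = 0.
Forward elimination and back-substitution give σ_0 = 0, σ_1 = 9/2, σ_2 = 0.
On [1, 2], with S_1(x) = a_1 + b_1·(x - 1) + c_1·(x - 1)² + d_1·(x - 1)³: c_1 = σ_1/2 = 9/4, d_1 = (σ_2 - σ_1)/(6h_1) = -3/4, b_1 = Δ_1 - h_1(2σ_1 + σ_2)/6 = -1/2.

-0.5000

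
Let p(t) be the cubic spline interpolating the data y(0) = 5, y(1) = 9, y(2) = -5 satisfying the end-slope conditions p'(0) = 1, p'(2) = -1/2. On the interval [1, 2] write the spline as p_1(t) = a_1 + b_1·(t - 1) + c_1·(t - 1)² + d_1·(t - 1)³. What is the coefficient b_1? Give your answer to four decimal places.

Let σ_i = p''(x_i). Step sizes h_i = 1, 1; slopes of the chords Δ_i = (y_(i+1) - y_i)/h_i = 4, -14.
  1·σ_0 + 4·σ_1 + 1·σ_2 = 6(Δ_1 - Δ_0) = -108
Clamped end conditions give two more equations: 2h_0·σ_0 + h_0·σ_1 = 6(Δ_0 - p'(0)) = 18 and h_1·σ_1 + 2h_1·σ_2 = 6(p'(2) - Δ_1) = 81.
Forward elimination and back-substitution give σ_0 = 141/4, σ_1 = -105/2, σ_2 = 267/4.
On [1, 2], with p_1(t) = a_1 + b_1·(t - 1) + c_1·(t - 1)² + d_1·(t - 1)³: c_1 = σ_1/2 = -105/4, d_1 = (σ_2 - σ_1)/(6h_1) = 159/8, b_1 = Δ_1 - h_1(2σ_1 + σ_2)/6 = -61/8.

-7.6250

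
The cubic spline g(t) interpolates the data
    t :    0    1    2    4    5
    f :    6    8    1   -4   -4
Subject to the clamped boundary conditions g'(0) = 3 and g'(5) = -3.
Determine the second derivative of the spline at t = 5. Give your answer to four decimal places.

Write M_i for g''(x_i). With h_i = 1, 1, 2, 1 and divided differences Δ_i = 2, -7, -5/2, 0, the continuity of g' gives the tridiagonal system
  1·M_0 + 4·M_1 + 1·M_2 = 6(Δ_1 - Δ_0) = -54
  1·M_1 + 6·M_2 + 2·M_3 = 6(Δ_2 - Δ_1) = 27
  2·M_2 + 6·M_3 + 1·M_4 = 6(Δ_3 - Δ_2) = 15
Clamped end conditions give two more equations: 2h_0·M_0 + h_0·M_1 = 6(Δ_0 - g'(0)) = -6 and h_3·M_3 + 2h_3·M_4 = 6(g'(5) - Δ_3) = -18.
Solving the tridiagonal system: M_0 = 669/128, M_1 = -1053/64, M_2 = 843/128, M_3 = 63/32, M_4 = -639/64.

-9.9844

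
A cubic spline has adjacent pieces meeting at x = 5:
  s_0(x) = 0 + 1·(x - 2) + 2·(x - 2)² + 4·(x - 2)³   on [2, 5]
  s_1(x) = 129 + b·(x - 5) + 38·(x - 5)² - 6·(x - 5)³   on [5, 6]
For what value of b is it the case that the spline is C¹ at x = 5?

121

s_0'(x) = 1 + 4·(x - 2) + 12·(x - 2)², so s_0'(5) = 121. On the right, s_1'(5) = b, so b = 121.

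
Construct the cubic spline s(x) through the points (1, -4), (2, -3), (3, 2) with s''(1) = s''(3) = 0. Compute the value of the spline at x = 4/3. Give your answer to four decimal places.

-3.9630

Write M_i for s''(x_i). With h_i = 1, 1 and divided differences Δ_i = 1, 5, the continuity of s' gives the tridiagonal system
  1·M_0 + 4·M_1 + 1·M_2 = 6(Δ_1 - Δ_0) = 24
Natural end conditions: M_0 = M_2 = 0.
Hence M_0 = 0, M_1 = 6, M_2 = 0.
On [1, 2], s(x) = -4 + 0·(x - 1) + 0·(x - 1)² + 1·(x - 1)³.
With (x - 1) = 1/3: s(4/3) = -107/27.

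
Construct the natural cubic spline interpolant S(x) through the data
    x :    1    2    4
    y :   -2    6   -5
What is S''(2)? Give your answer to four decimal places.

With M_i denoting the second derivative at x_i, h_i = 1, 2, and Δ_i = (y_(i+1) − y_i)/h_i = 8, -11/2:
  1·M_0 + 6·M_1 + 2·M_2 = 6(Δ_1 - Δ_0) = -81
Natural end conditions: M_0 = M_2 = 0.
Hence M_0 = 0, M_1 = -27/2, M_2 = 0.

-13.5000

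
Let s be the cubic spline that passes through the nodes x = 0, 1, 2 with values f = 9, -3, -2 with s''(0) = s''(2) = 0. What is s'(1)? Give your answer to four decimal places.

Put M_i = s'' at the i-th knot. Here h = (1, 1) and Δ = (-12, 1), so the interior equations h_(i-1)·M_(i-1) + 2(h_(i-1)+h_i)·M_i + h_i·M_(i+1) = 6(Δ_i − Δ_(i-1)) read
  1·M_0 + 4·M_1 + 1·M_2 = 6(Δ_1 - Δ_0) = 78
Natural end conditions: M_0 = M_2 = 0.
Forward elimination and back-substitution give M_0 = 0, M_1 = 39/2, M_2 = 0.
On [1, 2], s'(x) = b_1 + 2c_1·(x - 1) + 3d_1·(x - 1)² with b_1 = Δ_1 - h_1(2M_1 + M_2)/6 = -11/2, c_1 = M_1/2 = 39/4, d_1 = (M_2 - M_1)/(6h_1) = -13/4. So s'(1) = -11/2.

-5.5000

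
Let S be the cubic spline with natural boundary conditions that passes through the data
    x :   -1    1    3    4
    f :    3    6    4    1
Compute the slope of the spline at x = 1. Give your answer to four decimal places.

0.5000

Put M_i = S'' at the i-th knot. Here h = (2, 2, 1) and Δ = (3/2, -1, -3), so the interior equations h_(i-1)·M_(i-1) + 2(h_(i-1)+h_i)·M_i + h_i·M_(i+1) = 6(Δ_i − Δ_(i-1)) read
  2·M_0 + 8·M_1 + 2·M_2 = 6(Δ_1 - Δ_0) = -15
  2·M_1 + 6·M_2 + 1·M_3 = 6(Δ_2 - Δ_1) = -12
Natural end conditions: M_0 = M_3 = 0.
Hence M_0 = 0, M_1 = -3/2, M_2 = -3/2, M_3 = 0.
On [1, 3], S'(x) = b_1 + 2c_1·(x - 1) + 3d_1·(x - 1)² with b_1 = Δ_1 - h_1(2M_1 + M_2)/6 = 1/2, c_1 = M_1/2 = -3/4, d_1 = (M_2 - M_1)/(6h_1) = 0. So S'(1) = 1/2.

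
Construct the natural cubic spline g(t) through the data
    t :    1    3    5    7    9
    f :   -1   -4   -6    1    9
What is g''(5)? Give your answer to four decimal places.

3.6429

Write M_i for g''(x_i). With h_i = 2, 2, 2, 2 and divided differences Δ_i = -3/2, -1, 7/2, 4, the continuity of g' gives the tridiagonal system
  2·M_0 + 8·M_1 + 2·M_2 = 6(Δ_1 - Δ_0) = 3
  2·M_1 + 8·M_2 + 2·M_3 = 6(Δ_2 - Δ_1) = 27
  2·M_2 + 8·M_3 + 2·M_4 = 6(Δ_3 - Δ_2) = 3
Natural end conditions: M_0 = M_4 = 0.
Solving: M_0 = 0, M_1 = -15/28, M_2 = 51/14, M_3 = -15/28, M_4 = 0.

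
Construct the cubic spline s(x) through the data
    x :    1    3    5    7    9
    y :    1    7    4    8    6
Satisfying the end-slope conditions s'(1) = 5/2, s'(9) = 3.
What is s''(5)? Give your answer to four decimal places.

Put m_i = s'' at the i-th knot. Here h = (2, 2, 2, 2) and Δ = (3, -3/2, 2, -1), so the interior equations h_(i-1)·m_(i-1) + 2(h_(i-1)+h_i)·m_i + h_i·m_(i+1) = 6(Δ_i − Δ_(i-1)) read
  2·m_0 + 8·m_1 + 2·m_2 = 6(Δ_1 - Δ_0) = -27
  2·m_1 + 8·m_2 + 2·m_3 = 6(Δ_2 - Δ_1) = 21
  2·m_2 + 8·m_3 + 2·m_4 = 6(Δ_3 - Δ_2) = -18
Clamped end conditions give two more equations: 2h_0·m_0 + h_0·m_1 = 6(Δ_0 - s'(1)) = 3 and h_3·m_3 + 2h_3·m_4 = 6(s'(9) - Δ_3) = 24.
Forward elimination and back-substitution give m_0 = 25/7, m_1 = -79/14, m_2 = 11/2, m_3 = -41/7, m_4 = 125/14.

5.5000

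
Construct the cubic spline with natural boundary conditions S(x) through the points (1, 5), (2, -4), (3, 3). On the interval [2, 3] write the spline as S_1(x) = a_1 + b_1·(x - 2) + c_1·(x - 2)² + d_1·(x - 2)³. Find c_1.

12

With M_i denoting the second derivative at x_i, h_i = 1, 1, and Δ_i = (y_(i+1) − y_i)/h_i = -9, 7:
  1·M_0 + 4·M_1 + 1·M_2 = 6(Δ_1 - Δ_0) = 96
Natural end conditions: M_0 = M_2 = 0.
Solving: M_0 = 0, M_1 = 24, M_2 = 0.
On [2, 3], with S_1(x) = a_1 + b_1·(x - 2) + c_1·(x - 2)² + d_1·(x - 2)³: c_1 = M_1/2 = 12, d_1 = (M_2 - M_1)/(6h_1) = -4, b_1 = Δ_1 - h_1(2M_1 + M_2)/6 = -1.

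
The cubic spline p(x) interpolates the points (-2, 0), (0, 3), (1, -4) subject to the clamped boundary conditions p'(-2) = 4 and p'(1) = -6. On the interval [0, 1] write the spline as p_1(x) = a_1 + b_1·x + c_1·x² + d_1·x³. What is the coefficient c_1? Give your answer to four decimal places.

-5.1667

Write m_i for p''(x_i). With h_i = 2, 1 and divided differences Δ_i = 3/2, -7, the continuity of p' gives the tridiagonal system
  2·m_0 + 6·m_1 + 1·m_2 = 6(Δ_1 - Δ_0) = -51
Clamped end conditions give two more equations: 2h_0·m_0 + h_0·m_1 = 6(Δ_0 - p'(-2)) = -15 and h_1·m_1 + 2h_1·m_2 = 6(p'(1) - Δ_1) = 6.
Hence m_0 = 17/12, m_1 = -31/3, m_2 = 49/6.
On [0, 1], with p_1(x) = a_1 + b_1·x + c_1·x² + d_1·x³: c_1 = m_1/2 = -31/6, d_1 = (m_2 - m_1)/(6h_1) = 37/12, b_1 = Δ_1 - h_1(2m_1 + m_2)/6 = -59/12.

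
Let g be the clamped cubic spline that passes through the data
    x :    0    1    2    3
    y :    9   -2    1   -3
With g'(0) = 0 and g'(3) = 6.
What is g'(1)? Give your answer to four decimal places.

Write σ_i for g''(x_i). With h_i = 1, 1, 1 and divided differences Δ_i = -11, 3, -4, the continuity of g' gives the tridiagonal system
  1·σ_0 + 4·σ_1 + 1·σ_2 = 6(Δ_1 - Δ_0) = 84
  1·σ_1 + 4·σ_2 + 1·σ_3 = 6(Δ_2 - Δ_1) = -42
Clamped end conditions give two more equations: 2h_0·σ_0 + h_0·σ_1 = 6(Δ_0 - g'(0)) = -66 and h_2·σ_2 + 2h_2·σ_3 = 6(g'(3) - Δ_2) = 60.
Solving: σ_0 = -272/5, σ_1 = 214/5, σ_2 = -164/5, σ_3 = 232/5.
On [1, 2], g'(x) = b_1 + 2c_1·(x - 1) + 3d_1·(x - 1)² with b_1 = Δ_1 - h_1(2σ_1 + σ_2)/6 = -29/5, c_1 = σ_1/2 = 107/5, d_1 = (σ_2 - σ_1)/(6h_1) = -63/5. So g'(1) = -29/5.

-5.8000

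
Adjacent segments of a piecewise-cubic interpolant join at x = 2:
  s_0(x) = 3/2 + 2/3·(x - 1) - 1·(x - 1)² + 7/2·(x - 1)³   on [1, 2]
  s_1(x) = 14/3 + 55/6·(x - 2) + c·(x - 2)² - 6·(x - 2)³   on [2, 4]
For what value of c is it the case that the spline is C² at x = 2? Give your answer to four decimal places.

s_0''(x) = -2 + 21·(x - 1), so s_0''(2) = 19. On the right, s_1''(2) = 2c, so c = 19/2.

9.5000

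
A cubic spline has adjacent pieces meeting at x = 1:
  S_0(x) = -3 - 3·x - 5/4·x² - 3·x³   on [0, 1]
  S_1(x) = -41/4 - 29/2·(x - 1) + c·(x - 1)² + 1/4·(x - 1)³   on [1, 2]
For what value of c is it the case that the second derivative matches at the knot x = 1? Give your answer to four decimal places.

S_0''(x) = -5/2 - 18·x, so S_0''(1) = -41/2. On the right, S_1''(1) = 2c, so c = -41/4.

-10.2500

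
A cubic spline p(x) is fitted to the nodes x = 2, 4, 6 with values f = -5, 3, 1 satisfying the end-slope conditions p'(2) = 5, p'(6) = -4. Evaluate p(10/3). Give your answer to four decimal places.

1.0741

Put M_i = p'' at the i-th knot. Here h = (2, 2) and Δ = (4, -1), so the interior equations h_(i-1)·M_(i-1) + 2(h_(i-1)+h_i)·M_i + h_i·M_(i+1) = 6(Δ_i − Δ_(i-1)) read
  2·M_0 + 8·M_1 + 2·M_2 = 6(Δ_1 - Δ_0) = -30
Clamped end conditions give two more equations: 2h_0·M_0 + h_0·M_1 = 6(Δ_0 - p'(2)) = -6 and h_1·M_1 + 2h_1·M_2 = 6(p'(6) - Δ_1) = -18.
Forward elimination and back-substitution give M_0 = 0, M_1 = -3, M_2 = -3.
On [2, 4], p(x) = -5 + 5·(x - 2) + 0·(x - 2)² - 1/4·(x - 2)³.
With (x - 2) = 4/3: p(10/3) = 29/27.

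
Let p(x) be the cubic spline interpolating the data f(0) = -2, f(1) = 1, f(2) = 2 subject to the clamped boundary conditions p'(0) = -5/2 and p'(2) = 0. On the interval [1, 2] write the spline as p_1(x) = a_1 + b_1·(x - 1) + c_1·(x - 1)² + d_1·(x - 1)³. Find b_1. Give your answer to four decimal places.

Put m_i = p'' at the i-th knot. Here h = (1, 1) and Δ = (3, 1), so the interior equations h_(i-1)·m_(i-1) + 2(h_(i-1)+h_i)·m_i + h_i·m_(i+1) = 6(Δ_i − Δ_(i-1)) read
  1·m_0 + 4·m_1 + 1·m_2 = 6(Δ_1 - Δ_0) = -12
Clamped end conditions give two more equations: 2h_0·m_0 + h_0·m_1 = 6(Δ_0 - p'(0)) = 33 and h_1·m_1 + 2h_1·m_2 = 6(p'(2) - Δ_1) = -6.
Hence m_0 = 83/4, m_1 = -17/2, m_2 = 5/4.
On [1, 2], with p_1(x) = a_1 + b_1·(x - 1) + c_1·(x - 1)² + d_1·(x - 1)³: c_1 = m_1/2 = -17/4, d_1 = (m_2 - m_1)/(6h_1) = 13/8, b_1 = Δ_1 - h_1(2m_1 + m_2)/6 = 29/8.

3.6250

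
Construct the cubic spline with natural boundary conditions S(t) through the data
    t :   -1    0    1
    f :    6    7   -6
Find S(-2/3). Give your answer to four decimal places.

With σ_i denoting the second derivative at x_i, h_i = 1, 1, and Δ_i = (y_(i+1) − y_i)/h_i = 1, -13:
  1·σ_0 + 4·σ_1 + 1·σ_2 = 6(Δ_1 - Δ_0) = -84
Natural end conditions: σ_0 = σ_2 = 0.
Forward elimination and back-substitution give σ_0 = 0, σ_1 = -21, σ_2 = 0.
On [-1, 0], S(t) = 6 + 9/2·(t + 1) + 0·(t + 1)² - 7/2·(t + 1)³.
With (t + 1) = 1/3: S(-2/3) = 199/27.

7.3704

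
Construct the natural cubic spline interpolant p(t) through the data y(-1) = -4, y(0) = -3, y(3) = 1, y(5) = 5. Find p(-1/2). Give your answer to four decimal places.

With M_i denoting the second derivative at x_i, h_i = 1, 3, 2, and Δ_i = (y_(i+1) − y_i)/h_i = 1, 4/3, 2:
  1·M_0 + 8·M_1 + 3·M_2 = 6(Δ_1 - Δ_0) = 2
  3·M_1 + 10·M_2 + 2·M_3 = 6(Δ_2 - Δ_1) = 4
Natural end conditions: M_0 = M_3 = 0.
Hence M_0 = 0, M_1 = 8/71, M_2 = 26/71, M_3 = 0.
On [-1, 0], p(t) = -4 + 209/213·(t + 1) + 0·(t + 1)² + 4/213·(t + 1)³.
With (t + 1) = 1/2: p(-1/2) = -249/71.

-3.5070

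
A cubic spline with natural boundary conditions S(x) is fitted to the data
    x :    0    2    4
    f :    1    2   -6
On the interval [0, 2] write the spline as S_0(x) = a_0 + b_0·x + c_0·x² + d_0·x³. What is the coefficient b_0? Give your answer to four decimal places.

1.6250

Write M_i for S''(x_i). With h_i = 2, 2 and divided differences Δ_i = 1/2, -4, the continuity of S' gives the tridiagonal system
  2·M_0 + 8·M_1 + 2·M_2 = 6(Δ_1 - Δ_0) = -27
Natural end conditions: M_0 = M_2 = 0.
Solving: M_0 = 0, M_1 = -27/8, M_2 = 0.
On [0, 2], with S_0(x) = a_0 + b_0·x + c_0·x² + d_0·x³: c_0 = M_0/2 = 0, d_0 = (M_1 - M_0)/(6h_0) = -9/32, b_0 = Δ_0 - h_0(2M_0 + M_1)/6 = 13/8.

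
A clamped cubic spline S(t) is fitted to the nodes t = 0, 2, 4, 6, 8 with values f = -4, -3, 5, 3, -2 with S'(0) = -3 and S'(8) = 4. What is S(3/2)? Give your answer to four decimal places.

-4.4269

Let σ_i = S''(x_i). Step sizes h_i = 2, 2, 2, 2; slopes of the chords Δ_i = (y_(i+1) - y_i)/h_i = 1/2, 4, -1, -5/2.
  2·σ_0 + 8·σ_1 + 2·σ_2 = 6(Δ_1 - Δ_0) = 21
  2·σ_1 + 8·σ_2 + 2·σ_3 = 6(Δ_2 - Δ_1) = -30
  2·σ_2 + 8·σ_3 + 2·σ_4 = 6(Δ_3 - Δ_2) = -9
Clamped end conditions give two more equations: 2h_0·σ_0 + h_0·σ_1 = 6(Δ_0 - S'(0)) = 21 and h_3·σ_3 + 2h_3·σ_4 = 6(S'(8) - Δ_3) = 39.
Forward elimination and back-substitution give σ_0 = 223/56, σ_1 = 71/28, σ_2 = -29/8, σ_3 = -85/28, σ_4 = 631/56.
On [0, 2], S(t) = -4 - 3·t + 223/112·t² - 27/224·t³.
With t = 3/2: S(3/2) = -7933/1792.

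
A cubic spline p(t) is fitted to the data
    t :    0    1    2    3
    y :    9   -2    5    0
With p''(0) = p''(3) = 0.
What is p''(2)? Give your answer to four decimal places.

-26.4000

Put m_i = p'' at the i-th knot. Here h = (1, 1, 1) and Δ = (-11, 7, -5), so the interior equations h_(i-1)·m_(i-1) + 2(h_(i-1)+h_i)·m_i + h_i·m_(i+1) = 6(Δ_i − Δ_(i-1)) read
  1·m_0 + 4·m_1 + 1·m_2 = 6(Δ_1 - Δ_0) = 108
  1·m_1 + 4·m_2 + 1·m_3 = 6(Δ_2 - Δ_1) = -72
Natural end conditions: m_0 = m_3 = 0.
Solving: m_0 = 0, m_1 = 168/5, m_2 = -132/5, m_3 = 0.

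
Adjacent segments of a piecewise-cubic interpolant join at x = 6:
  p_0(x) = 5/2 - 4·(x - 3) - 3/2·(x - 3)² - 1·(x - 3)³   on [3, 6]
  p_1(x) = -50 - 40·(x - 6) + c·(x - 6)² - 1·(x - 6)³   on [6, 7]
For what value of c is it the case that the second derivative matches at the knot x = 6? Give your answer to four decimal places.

p_0''(x) = -3 - 6·(x - 3), so p_0''(6) = -21. On the right, p_1''(6) = 2c, so c = -21/2.

-10.5000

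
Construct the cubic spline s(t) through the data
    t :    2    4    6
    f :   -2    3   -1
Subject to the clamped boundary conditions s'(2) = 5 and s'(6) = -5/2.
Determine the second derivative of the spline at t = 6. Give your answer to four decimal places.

0.7500

Let M_i = s''(x_i). Step sizes h_i = 2, 2; slopes of the chords Δ_i = (y_(i+1) - y_i)/h_i = 5/2, -2.
  2·M_0 + 8·M_1 + 2·M_2 = 6(Δ_1 - Δ_0) = -27
Clamped end conditions give two more equations: 2h_0·M_0 + h_0·M_1 = 6(Δ_0 - s'(2)) = -15 and h_1·M_1 + 2h_1·M_2 = 6(s'(6) - Δ_1) = -3.
Forward elimination and back-substitution give M_0 = -9/4, M_1 = -3, M_2 = 3/4.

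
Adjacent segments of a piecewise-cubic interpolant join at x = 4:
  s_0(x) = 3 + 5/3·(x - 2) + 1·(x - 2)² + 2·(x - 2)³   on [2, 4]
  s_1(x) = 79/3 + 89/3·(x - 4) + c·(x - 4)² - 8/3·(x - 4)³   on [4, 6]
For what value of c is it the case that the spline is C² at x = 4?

13

s_0''(x) = 2 + 12·(x - 2), so s_0''(4) = 26. On the right, s_1''(4) = 2c, so c = 13.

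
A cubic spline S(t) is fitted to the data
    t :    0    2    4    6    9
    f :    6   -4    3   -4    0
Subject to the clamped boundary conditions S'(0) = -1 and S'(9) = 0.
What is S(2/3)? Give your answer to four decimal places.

Let M_i = S''(x_i). Step sizes h_i = 2, 2, 2, 3; slopes of the chords Δ_i = (y_(i+1) - y_i)/h_i = -5, 7/2, -7/2, 4/3.
  2·M_0 + 8·M_1 + 2·M_2 = 6(Δ_1 - Δ_0) = 51
  2·M_1 + 8·M_2 + 2·M_3 = 6(Δ_2 - Δ_1) = -42
  2·M_2 + 10·M_3 + 3·M_4 = 6(Δ_3 - Δ_2) = 29
Clamped end conditions give two more equations: 2h_0·M_0 + h_0·M_1 = 6(Δ_0 - S'(0)) = -24 and h_3·M_3 + 2h_3·M_4 = 6(S'(9) - Δ_3) = -8.
Solving: M_0 = -547/46, M_1 = 271/23, M_2 = -224/23, M_3 = 142/23, M_4 = -305/69.
On [0, 2], S(t) = 6 - 1·t - 547/92·t² + 363/184·t³.
With t = 2/3: S(2/3) = 226/69.

3.2754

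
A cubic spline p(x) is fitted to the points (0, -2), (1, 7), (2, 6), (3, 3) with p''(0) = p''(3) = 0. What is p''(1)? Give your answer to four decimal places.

-15.2000

With M_i denoting the second derivative at x_i, h_i = 1, 1, 1, and Δ_i = (y_(i+1) − y_i)/h_i = 9, -1, -3:
  1·M_0 + 4·M_1 + 1·M_2 = 6(Δ_1 - Δ_0) = -60
  1·M_1 + 4·M_2 + 1·M_3 = 6(Δ_2 - Δ_1) = -12
Natural end conditions: M_0 = M_3 = 0.
Hence M_0 = 0, M_1 = -76/5, M_2 = 4/5, M_3 = 0.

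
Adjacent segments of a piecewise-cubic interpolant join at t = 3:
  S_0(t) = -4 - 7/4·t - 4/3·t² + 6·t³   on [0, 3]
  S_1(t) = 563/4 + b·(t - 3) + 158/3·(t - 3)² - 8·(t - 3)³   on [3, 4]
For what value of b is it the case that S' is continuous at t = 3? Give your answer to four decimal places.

152.2500

S_0'(t) = -7/4 - 8/3·t + 18·t², so S_0'(3) = 609/4. On the right, S_1'(3) = b, so b = 609/4.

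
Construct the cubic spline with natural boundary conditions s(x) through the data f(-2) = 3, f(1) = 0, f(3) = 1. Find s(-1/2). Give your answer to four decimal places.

Write m_i for s''(x_i). With h_i = 3, 2 and divided differences Δ_i = -1, 1/2, the continuity of s' gives the tridiagonal system
  3·m_0 + 10·m_1 + 2·m_2 = 6(Δ_1 - Δ_0) = 9
Natural end conditions: m_0 = m_2 = 0.
Forward elimination and back-substitution give m_0 = 0, m_1 = 9/10, m_2 = 0.
On [-2, 1], s(x) = 3 - 29/20·(x + 2) + 0·(x + 2)² + 1/20·(x + 2)³.
With (x + 2) = 3/2: s(-1/2) = 159/160.

0.9938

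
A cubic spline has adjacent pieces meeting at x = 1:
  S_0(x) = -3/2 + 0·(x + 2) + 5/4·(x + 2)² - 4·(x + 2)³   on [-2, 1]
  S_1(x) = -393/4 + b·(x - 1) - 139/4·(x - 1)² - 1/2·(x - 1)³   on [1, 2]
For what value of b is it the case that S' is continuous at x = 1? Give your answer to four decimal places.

-100.5000

S_0'(x) = 0 + 5/2·(x + 2) - 12·(x + 2)², so S_0'(1) = -201/2. On the right, S_1'(1) = b, so b = -201/2.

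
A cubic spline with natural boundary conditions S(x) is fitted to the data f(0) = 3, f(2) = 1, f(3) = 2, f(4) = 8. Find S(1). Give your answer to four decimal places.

Let M_i = S''(x_i). Step sizes h_i = 2, 1, 1; slopes of the chords Δ_i = (y_(i+1) - y_i)/h_i = -1, 1, 6.
  2·M_0 + 6·M_1 + 1·M_2 = 6(Δ_1 - Δ_0) = 12
  1·M_1 + 4·M_2 + 1·M_3 = 6(Δ_2 - Δ_1) = 30
Natural end conditions: M_0 = M_3 = 0.
Solving: M_0 = 0, M_1 = 18/23, M_2 = 168/23, M_3 = 0.
On [0, 2], S(x) = 3 - 29/23·x + 0·x² + 3/46·x³.
With x = 1: S(1) = 83/46.

1.8043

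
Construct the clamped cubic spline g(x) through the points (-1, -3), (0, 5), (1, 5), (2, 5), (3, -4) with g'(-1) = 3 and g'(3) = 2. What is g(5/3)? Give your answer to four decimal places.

With M_i denoting the second derivative at x_i, h_i = 1, 1, 1, 1, and Δ_i = (y_(i+1) − y_i)/h_i = 8, 0, 0, -9:
  1·M_0 + 4·M_1 + 1·M_2 = 6(Δ_1 - Δ_0) = -48
  1·M_1 + 4·M_2 + 1·M_3 = 6(Δ_2 - Δ_1) = 0
  1·M_2 + 4·M_3 + 1·M_4 = 6(Δ_3 - Δ_2) = -54
Clamped end conditions give two more equations: 2h_0·M_0 + h_0·M_1 = 6(Δ_0 - g'(-1)) = 30 and h_3·M_3 + 2h_3·M_4 = 6(g'(3) - Δ_3) = 66.
Solving the tridiagonal system: M_0 = 361/14, M_1 = -151/7, M_2 = 25/2, M_3 = -199/7, M_4 = 661/14.
On [1, 2], g(x) = 5 + 4/7·(x - 1) + 25/4·(x - 1)² - 191/28·(x - 1)³.
With (x - 1) = 2/3: g(5/3) = 1160/189.

6.1376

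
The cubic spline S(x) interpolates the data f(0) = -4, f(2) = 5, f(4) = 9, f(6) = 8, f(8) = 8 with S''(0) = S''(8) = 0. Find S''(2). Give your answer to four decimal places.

-1.4464

Put m_i = S'' at the i-th knot. Here h = (2, 2, 2, 2) and Δ = (9/2, 2, -1/2, 0), so the interior equations h_(i-1)·m_(i-1) + 2(h_(i-1)+h_i)·m_i + h_i·m_(i+1) = 6(Δ_i − Δ_(i-1)) read
  2·m_0 + 8·m_1 + 2·m_2 = 6(Δ_1 - Δ_0) = -15
  2·m_1 + 8·m_2 + 2·m_3 = 6(Δ_2 - Δ_1) = -15
  2·m_2 + 8·m_3 + 2·m_4 = 6(Δ_3 - Δ_2) = 3
Natural end conditions: m_0 = m_4 = 0.
Hence m_0 = 0, m_1 = -81/56, m_2 = -12/7, m_3 = 45/56, m_4 = 0.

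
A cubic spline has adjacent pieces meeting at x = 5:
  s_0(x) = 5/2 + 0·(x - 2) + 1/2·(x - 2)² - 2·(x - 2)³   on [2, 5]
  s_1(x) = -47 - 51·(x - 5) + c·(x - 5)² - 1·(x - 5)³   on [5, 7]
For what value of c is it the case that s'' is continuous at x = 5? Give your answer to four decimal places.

s_0''(x) = 1 - 12·(x - 2), so s_0''(5) = -35. On the right, s_1''(5) = 2c, so c = -35/2.

-17.5000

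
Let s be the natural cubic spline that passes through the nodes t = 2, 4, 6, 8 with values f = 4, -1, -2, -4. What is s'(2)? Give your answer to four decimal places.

-3.0667

Write M_i for s''(x_i). With h_i = 2, 2, 2 and divided differences Δ_i = -5/2, -1/2, -1, the continuity of s' gives the tridiagonal system
  2·M_0 + 8·M_1 + 2·M_2 = 6(Δ_1 - Δ_0) = 12
  2·M_1 + 8·M_2 + 2·M_3 = 6(Δ_2 - Δ_1) = -3
Natural end conditions: M_0 = M_3 = 0.
Hence M_0 = 0, M_1 = 17/10, M_2 = -4/5, M_3 = 0.
On [2, 4], s'(t) = b_0 + 2c_0·(t - 2) + 3d_0·(t - 2)² with b_0 = Δ_0 - h_0(2M_0 + M_1)/6 = -46/15, c_0 = M_0/2 = 0, d_0 = (M_1 - M_0)/(6h_0) = 17/120. So s'(2) = -46/15.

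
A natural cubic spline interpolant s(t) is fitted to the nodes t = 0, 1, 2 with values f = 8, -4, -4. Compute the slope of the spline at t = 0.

-15

Let σ_i = s''(x_i). Step sizes h_i = 1, 1; slopes of the chords Δ_i = (y_(i+1) - y_i)/h_i = -12, 0.
  1·σ_0 + 4·σ_1 + 1·σ_2 = 6(Δ_1 - Δ_0) = 72
Natural end conditions: σ_0 = σ_2 = 0.
Solving the tridiagonal system: σ_0 = 0, σ_1 = 18, σ_2 = 0.
On [0, 1], s'(t) = b_0 + 2c_0·t + 3d_0·t² with b_0 = Δ_0 - h_0(2σ_0 + σ_1)/6 = -15, c_0 = σ_0/2 = 0, d_0 = (σ_1 - σ_0)/(6h_0) = 3. So s'(0) = -15.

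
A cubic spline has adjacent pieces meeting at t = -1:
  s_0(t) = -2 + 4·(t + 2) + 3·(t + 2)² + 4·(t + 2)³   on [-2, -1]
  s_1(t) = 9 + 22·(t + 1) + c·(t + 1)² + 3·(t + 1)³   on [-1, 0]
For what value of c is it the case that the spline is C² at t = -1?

15

s_0''(t) = 6 + 24·(t + 2), so s_0''(-1) = 30. On the right, s_1''(-1) = 2c, so c = 15.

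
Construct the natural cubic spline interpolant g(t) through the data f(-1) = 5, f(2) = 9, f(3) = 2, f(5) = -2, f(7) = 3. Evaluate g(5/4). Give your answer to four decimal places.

Put M_i = g'' at the i-th knot. Here h = (3, 1, 2, 2) and Δ = (4/3, -7, -2, 5/2), so the interior equations h_(i-1)·M_(i-1) + 2(h_(i-1)+h_i)·M_i + h_i·M_(i+1) = 6(Δ_i − Δ_(i-1)) read
  3·M_0 + 8·M_1 + 1·M_2 = 6(Δ_1 - Δ_0) = -50
  1·M_1 + 6·M_2 + 2·M_3 = 6(Δ_2 - Δ_1) = 30
  2·M_2 + 8·M_3 + 2·M_4 = 6(Δ_3 - Δ_2) = 27
Natural end conditions: M_0 = M_4 = 0.
Solving the tridiagonal system: M_0 = 0, M_1 = -1193/172, M_2 = 236/43, M_3 = 689/344, M_4 = 0.
On [-1, 2], g(t) = 5 + 4955/1032·(t + 1) + 0·(t + 1)² - 1193/3096·(t + 1)³.
With (t + 1) = 9/4: g(5/4) = 251287/22016.

11.4138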